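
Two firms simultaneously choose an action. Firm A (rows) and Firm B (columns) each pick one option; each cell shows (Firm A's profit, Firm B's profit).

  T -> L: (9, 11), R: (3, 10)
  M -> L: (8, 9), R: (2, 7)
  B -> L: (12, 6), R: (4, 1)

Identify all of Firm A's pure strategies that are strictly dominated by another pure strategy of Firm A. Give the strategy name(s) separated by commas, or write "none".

B strictly dominates T — L: 12>9, R: 4>3.
T strictly dominates M — L: 9>8, R: 3>2.
B: no other strategy beats it everywhere (T at L (12>9); M at L (12>8)).

T, M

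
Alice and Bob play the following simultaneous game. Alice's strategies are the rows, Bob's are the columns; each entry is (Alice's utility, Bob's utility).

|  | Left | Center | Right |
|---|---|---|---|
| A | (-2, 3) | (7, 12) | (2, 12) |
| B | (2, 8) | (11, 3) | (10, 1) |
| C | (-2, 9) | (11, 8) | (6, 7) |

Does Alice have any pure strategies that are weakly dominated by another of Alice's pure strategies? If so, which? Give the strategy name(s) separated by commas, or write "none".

A, C

A: dominated, since B does at least as well everywhere (Left: 2>-2, Center: 11>7, Right: 10>2).
Nothing dominates B: A at Left (2>-2); C at Left (2>-2).
C: dominated, since B does at least as well everywhere (Left: 2>-2, Center: 11=11, Right: 10>6).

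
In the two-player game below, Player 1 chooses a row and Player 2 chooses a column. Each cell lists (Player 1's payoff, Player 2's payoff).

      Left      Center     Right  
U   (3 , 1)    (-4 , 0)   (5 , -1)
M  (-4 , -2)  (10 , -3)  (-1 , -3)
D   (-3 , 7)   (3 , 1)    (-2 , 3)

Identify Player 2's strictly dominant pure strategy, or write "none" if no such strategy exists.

Left

Left vs Center: U: 1>0, M: -2>-3, D: 7>1.
Left vs Right: U: 1>-1, M: -2>-3, D: 7>3.
Left strictly beats every other strategy against every opponent action, so it is strictly dominant.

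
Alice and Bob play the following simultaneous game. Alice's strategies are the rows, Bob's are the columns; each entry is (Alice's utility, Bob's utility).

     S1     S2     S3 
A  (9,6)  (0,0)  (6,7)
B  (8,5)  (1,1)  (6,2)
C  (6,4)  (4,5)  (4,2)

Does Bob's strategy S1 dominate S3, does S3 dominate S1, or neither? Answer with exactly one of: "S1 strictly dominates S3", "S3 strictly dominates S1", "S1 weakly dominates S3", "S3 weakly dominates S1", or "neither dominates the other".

neither dominates the other

S1's payoffs vs S3's, by Alice's action — A: 6<7, B: 5>2, C: 4>2.
S1 does better at B, C but worse at A; neither strategy dominates the other.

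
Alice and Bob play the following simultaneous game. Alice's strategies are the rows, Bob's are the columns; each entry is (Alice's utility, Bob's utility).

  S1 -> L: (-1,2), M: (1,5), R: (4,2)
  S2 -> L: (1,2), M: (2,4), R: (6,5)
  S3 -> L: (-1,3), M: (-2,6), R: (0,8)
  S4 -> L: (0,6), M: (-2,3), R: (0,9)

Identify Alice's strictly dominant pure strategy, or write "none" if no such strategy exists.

S2

S2 vs S1: L: 1>-1, M: 2>1, R: 6>4.
S2 vs S3: L: 1>-1, M: 2>-2, R: 6>0.
S2 vs S4: L: 1>0, M: 2>-2, R: 6>0.
S2 strictly beats every other strategy against every opponent action, so it is strictly dominant.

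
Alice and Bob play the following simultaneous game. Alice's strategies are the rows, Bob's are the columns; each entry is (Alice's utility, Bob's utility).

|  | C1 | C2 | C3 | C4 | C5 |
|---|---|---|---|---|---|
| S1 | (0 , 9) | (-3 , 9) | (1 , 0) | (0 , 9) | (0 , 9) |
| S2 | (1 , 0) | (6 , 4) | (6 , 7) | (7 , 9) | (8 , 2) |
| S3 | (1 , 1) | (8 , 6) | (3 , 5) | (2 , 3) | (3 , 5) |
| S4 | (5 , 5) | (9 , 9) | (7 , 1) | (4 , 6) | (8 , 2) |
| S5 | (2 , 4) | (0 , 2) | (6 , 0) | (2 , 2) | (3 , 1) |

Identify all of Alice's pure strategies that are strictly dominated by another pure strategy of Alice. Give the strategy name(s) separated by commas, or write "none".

S2 strictly dominates S1 — C1: 1>0, C2: 6>-3, C3: 6>1, C4: 7>0, C5: 8>0.
Nothing dominates S2: S1 at C1 (1>0); S3 at C1 (1=1); S4 at C4 (7>4); S5 at C2 (6>0).
S3: dominated, since S4 does at least as well everywhere (C1: 5>1, C2: 9>8, C3: 7>3, C4: 4>2, C5: 8>3).
Nothing dominates S4: S1 at C1 (5>0); S2 at C1 (5>1); S3 at C1 (5>1); S5 at C1 (5>2).
S4 strictly dominates S5 — C1: 5>2, C2: 9>0, C3: 7>6, C4: 4>2, C5: 8>3.

S1, S3, S5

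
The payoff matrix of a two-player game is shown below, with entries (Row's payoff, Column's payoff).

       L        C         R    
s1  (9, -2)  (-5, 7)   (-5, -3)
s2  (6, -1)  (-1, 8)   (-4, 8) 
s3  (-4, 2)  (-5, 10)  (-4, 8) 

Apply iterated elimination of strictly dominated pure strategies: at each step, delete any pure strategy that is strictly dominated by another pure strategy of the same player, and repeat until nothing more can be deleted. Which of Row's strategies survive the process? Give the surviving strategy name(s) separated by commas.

Column L is eliminated: C beats it against every remaining row (s1: 7>-2, s2: 8>-1, s3: 10>2).
For Row, s2 strictly dominates s1 on the remaining columns (C: -1>-5, R: -4>-5); eliminate s1.
Among the remaining strategies, none is strictly dominated by another pure strategy of the same player, so the elimination stops.
Surviving strategies — Row: {s2, s3}; Column: {C, R}.

s2, s3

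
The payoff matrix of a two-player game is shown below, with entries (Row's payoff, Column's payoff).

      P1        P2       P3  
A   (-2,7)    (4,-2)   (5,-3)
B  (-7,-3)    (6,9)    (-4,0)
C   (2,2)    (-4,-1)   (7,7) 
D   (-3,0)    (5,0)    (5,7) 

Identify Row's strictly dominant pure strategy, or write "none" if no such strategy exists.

A fails to dominate B at P2 (4<6).
B fails to dominate A at P1 (-7<-2).
C fails to dominate A at P2 (-4<4).
D fails to dominate A at P1 (-3<-2).
No single strategy dominates all the others.

none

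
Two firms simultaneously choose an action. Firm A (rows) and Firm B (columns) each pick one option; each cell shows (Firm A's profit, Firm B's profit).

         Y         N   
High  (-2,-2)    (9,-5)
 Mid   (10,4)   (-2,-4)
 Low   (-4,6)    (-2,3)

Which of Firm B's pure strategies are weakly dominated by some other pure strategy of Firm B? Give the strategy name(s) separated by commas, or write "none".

N

Y: no other strategy beats it everywhere (N at High (-2>-5)).
Y weakly dominates N — High: -2>-5, Mid: 4>-4, Low: 6>3.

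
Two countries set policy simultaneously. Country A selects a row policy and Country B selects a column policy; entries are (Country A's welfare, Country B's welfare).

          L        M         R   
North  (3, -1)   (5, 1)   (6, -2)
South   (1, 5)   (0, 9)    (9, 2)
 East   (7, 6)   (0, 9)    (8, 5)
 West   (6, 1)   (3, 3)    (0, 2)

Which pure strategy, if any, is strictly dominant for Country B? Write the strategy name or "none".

M

M vs L: North: 1>-1, South: 9>5, East: 9>6, West: 3>1.
M vs R: North: 1>-2, South: 9>2, East: 9>5, West: 3>2.
M strictly beats every other strategy against every opponent action, so it is strictly dominant.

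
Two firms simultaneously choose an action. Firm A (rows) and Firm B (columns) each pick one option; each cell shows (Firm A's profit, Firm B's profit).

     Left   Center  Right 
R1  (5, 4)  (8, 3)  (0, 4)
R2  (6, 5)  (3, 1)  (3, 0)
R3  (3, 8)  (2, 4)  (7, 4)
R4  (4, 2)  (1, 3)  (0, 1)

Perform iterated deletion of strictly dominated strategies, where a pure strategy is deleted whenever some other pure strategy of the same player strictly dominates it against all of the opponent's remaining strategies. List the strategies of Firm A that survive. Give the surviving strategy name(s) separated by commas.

Row R4 is eliminated: R2 beats it against every remaining column (Left: 6>4, Center: 3>1, Right: 3>0).
For Firm B, Left strictly dominates Center on the remaining rows (R1: 4>3, R2: 5>1, R3: 8>4); eliminate Center.
Row R1 is eliminated: R2 beats it against every remaining column (Left: 6>5, Right: 3>0).
For Firm B, Left strictly dominates Right on the remaining rows (R2: 5>0, R3: 8>4); eliminate Right.
For Firm A, R2 strictly dominates R3 on the remaining columns (Left: 6>3); eliminate R3.
Among the remaining strategies, none is strictly dominated by another pure strategy of the same player, so the elimination stops.
Surviving strategies — Firm A: {R2}; Firm B: {Left}.

R2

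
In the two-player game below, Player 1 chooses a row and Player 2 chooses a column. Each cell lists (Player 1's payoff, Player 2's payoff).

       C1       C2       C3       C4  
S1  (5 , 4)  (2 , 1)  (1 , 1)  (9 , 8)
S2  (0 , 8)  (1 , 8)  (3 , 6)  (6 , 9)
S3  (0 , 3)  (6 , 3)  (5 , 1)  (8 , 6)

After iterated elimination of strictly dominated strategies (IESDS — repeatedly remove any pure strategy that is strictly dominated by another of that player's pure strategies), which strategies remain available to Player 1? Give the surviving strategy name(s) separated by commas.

S1

Player 2's strategy C1 is strictly dominated by C4 (S1: 8>4, S2: 9>8, S3: 6>3) and is removed.
Row S2 is eliminated: S3 beats it against every remaining column (C2: 6>1, C3: 5>3, C4: 8>6).
Column C2 is eliminated: C4 beats it against every remaining row (S1: 8>1, S3: 6>3).
Player 2's strategy C3 is strictly dominated by C4 (S1: 8>1, S3: 6>1) and is removed.
Row S3 is eliminated: S1 beats it against every remaining column (C4: 9>8).
Among the remaining strategies, none is strictly dominated by another pure strategy of the same player, so the elimination stops.
Surviving strategies — Player 1: {S1}; Player 2: {C4}.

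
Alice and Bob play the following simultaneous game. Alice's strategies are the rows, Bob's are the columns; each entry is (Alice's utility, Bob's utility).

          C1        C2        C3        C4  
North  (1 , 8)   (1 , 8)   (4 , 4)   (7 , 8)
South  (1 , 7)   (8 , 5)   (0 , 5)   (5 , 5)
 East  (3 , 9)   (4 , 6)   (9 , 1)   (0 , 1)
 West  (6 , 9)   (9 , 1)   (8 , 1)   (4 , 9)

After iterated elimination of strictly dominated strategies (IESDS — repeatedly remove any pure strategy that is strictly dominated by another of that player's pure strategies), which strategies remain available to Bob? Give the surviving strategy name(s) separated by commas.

For Bob, C1 strictly dominates C3 on the remaining rows (North: 8>4, South: 7>5, East: 9>1, West: 9>1); eliminate C3.
Row East is eliminated: West beats it against every remaining column (C1: 6>3, C2: 9>4, C4: 4>0).
Among the remaining strategies, none is strictly dominated by another pure strategy of the same player, so the elimination stops.
Surviving strategies — Alice: {North, South, West}; Bob: {C1, C2, C4}.

C1, C2, C4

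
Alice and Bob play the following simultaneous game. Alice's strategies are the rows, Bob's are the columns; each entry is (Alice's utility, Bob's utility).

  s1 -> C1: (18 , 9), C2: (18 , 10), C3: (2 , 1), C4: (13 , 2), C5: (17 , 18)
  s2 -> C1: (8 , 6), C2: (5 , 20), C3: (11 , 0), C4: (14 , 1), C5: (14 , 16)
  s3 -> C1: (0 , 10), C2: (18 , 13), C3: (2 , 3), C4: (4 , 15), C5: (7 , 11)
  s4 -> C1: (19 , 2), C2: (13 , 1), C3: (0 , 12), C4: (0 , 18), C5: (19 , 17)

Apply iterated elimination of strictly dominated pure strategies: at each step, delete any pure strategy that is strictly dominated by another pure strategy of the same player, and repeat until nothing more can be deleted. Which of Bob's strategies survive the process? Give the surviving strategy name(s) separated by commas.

C2, C4, C5

For Bob, C5 strictly dominates C1 on the remaining rows (s1: 18>9, s2: 16>6, s3: 11>10, s4: 17>2); eliminate C1.
Bob's strategy C3 is strictly dominated by C4 (s1: 2>1, s2: 1>0, s3: 15>3, s4: 18>12) and is removed.
Among the remaining strategies, none is strictly dominated by another pure strategy of the same player, so the elimination stops.
Surviving strategies — Alice: {s1, s2, s3, s4}; Bob: {C2, C4, C5}.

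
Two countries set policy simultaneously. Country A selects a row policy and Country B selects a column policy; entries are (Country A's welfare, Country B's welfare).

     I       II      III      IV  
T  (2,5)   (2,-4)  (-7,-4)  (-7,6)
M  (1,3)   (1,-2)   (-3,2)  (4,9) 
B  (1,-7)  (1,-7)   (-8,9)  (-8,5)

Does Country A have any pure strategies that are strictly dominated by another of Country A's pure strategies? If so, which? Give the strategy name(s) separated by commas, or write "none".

Nothing dominates T: M at I (2>1); B at I (2>1).
Nothing dominates M: T at III (-3>-7); B at I (1=1).
B is strictly dominated by T (I: 2>1, II: 2>1, III: -7>-8, IV: -7>-8).

B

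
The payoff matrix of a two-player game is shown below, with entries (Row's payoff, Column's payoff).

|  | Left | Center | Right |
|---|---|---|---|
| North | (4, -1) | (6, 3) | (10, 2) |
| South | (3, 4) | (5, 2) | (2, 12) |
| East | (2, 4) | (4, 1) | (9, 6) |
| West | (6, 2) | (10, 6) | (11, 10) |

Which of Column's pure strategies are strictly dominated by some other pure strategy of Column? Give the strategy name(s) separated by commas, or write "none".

Left

Left: dominated, since Right does at least as well everywhere (North: 2>-1, South: 12>4, East: 6>4, West: 10>2).
Nothing dominates Center: Left at North (3>-1); Right at North (3>2).
Right is not dominated — it holds its own against Left at North (2>-1); Center at South (12>2).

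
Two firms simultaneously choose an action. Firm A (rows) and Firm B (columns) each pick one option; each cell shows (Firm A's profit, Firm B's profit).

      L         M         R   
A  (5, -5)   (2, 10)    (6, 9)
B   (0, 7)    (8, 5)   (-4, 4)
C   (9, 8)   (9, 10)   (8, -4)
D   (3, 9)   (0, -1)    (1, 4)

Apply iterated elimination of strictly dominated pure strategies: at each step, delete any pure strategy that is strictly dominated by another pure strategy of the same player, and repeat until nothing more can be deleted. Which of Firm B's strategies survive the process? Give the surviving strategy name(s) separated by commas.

For Firm A, C strictly dominates A on the remaining columns (L: 9>5, M: 9>2, R: 8>6); eliminate A.
Firm A's strategy B is strictly dominated by C (L: 9>0, M: 9>8, R: 8>-4) and is removed.
Row D is eliminated: C beats it against every remaining column (L: 9>3, M: 9>0, R: 8>1).
Column L is eliminated: M beats it against every remaining row (C: 10>8).
For Firm B, M strictly dominates R on the remaining rows (C: 10>-4); eliminate R.
Among the remaining strategies, none is strictly dominated by another pure strategy of the same player, so the elimination stops.
Surviving strategies — Firm A: {C}; Firm B: {M}.

M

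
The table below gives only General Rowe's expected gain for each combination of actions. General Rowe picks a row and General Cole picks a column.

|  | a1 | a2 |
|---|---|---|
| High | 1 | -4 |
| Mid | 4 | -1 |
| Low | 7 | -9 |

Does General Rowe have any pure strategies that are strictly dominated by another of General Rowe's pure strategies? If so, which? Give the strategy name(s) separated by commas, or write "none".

High: dominated, since Mid does at least as well everywhere (a1: 4>1, a2: -1>-4).
Nothing dominates Mid: High at a1 (4>1); Low at a2 (-1>-9).
Nothing dominates Low: High at a1 (7>1); Mid at a1 (7>4).

High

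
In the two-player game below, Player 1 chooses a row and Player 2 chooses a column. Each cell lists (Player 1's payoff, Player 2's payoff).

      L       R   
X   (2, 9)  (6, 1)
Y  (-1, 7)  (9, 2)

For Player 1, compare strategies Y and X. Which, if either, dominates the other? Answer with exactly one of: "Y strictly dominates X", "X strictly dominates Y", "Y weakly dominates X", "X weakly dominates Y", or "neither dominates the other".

Compare Y to X across each choice by Player 2: L: -1<2, R: 9>6.
Y does better at R but worse at L; neither strategy dominates the other.

neither dominates the other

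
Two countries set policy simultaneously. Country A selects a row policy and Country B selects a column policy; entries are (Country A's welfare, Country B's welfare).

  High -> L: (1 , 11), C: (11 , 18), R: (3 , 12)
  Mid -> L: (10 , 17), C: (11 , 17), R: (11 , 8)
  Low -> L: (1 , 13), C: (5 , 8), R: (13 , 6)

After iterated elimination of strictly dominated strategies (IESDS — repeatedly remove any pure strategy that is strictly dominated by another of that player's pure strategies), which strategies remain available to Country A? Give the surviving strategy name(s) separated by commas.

High, Mid

Country B's strategy R is strictly dominated by C (High: 18>12, Mid: 17>8, Low: 8>6) and is removed.
Country A's strategy Low is strictly dominated by Mid (L: 10>1, C: 11>5) and is removed.
Among the remaining strategies, none is strictly dominated by another pure strategy of the same player, so the elimination stops.
Surviving strategies — Country A: {High, Mid}; Country B: {L, C}.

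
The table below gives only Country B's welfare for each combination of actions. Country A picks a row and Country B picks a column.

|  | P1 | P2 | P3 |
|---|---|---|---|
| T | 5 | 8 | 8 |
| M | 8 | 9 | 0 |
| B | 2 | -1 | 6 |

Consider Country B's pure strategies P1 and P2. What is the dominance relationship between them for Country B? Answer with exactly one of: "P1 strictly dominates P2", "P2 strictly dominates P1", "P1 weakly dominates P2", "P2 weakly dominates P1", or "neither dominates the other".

P1's payoffs vs P2's, by Country A's action — T: 5<8, M: 8<9, B: 2>-1.
P1 does better at B but worse at T, M; neither strategy dominates the other.

neither dominates the other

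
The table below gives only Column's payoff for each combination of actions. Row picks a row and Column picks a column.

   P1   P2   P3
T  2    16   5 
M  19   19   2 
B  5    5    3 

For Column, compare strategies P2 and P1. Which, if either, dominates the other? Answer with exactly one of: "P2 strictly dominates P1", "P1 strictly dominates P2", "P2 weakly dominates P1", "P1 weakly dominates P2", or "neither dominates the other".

P2 weakly dominates P1

Compare P2 to P1 across every action of Row: T: 16>2, M: 19=19, B: 5=5.
P2 is at least as good everywhere and strictly better somewhere (tied only at M, B), so P2 weakly but not strictly dominates P1.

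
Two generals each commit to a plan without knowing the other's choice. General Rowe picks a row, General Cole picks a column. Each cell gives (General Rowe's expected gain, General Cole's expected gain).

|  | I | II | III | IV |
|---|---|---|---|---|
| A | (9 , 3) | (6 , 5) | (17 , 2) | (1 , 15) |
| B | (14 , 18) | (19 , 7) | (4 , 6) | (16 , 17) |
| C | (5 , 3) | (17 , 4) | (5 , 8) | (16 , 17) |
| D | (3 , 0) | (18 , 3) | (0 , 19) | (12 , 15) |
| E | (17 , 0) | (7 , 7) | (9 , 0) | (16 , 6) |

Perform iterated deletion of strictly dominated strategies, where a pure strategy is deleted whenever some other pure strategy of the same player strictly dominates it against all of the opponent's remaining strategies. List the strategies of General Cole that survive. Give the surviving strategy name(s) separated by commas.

General Rowe's strategy D is strictly dominated by B (I: 14>3, II: 19>18, III: 4>0, IV: 16>12) and is removed.
Column III is eliminated: IV beats it against every remaining row (A: 15>2, B: 17>6, C: 17>8, E: 6>0).
Row A is eliminated: B beats it against every remaining column (I: 14>9, II: 19>6, IV: 16>1).
Among the remaining strategies, none is strictly dominated by another pure strategy of the same player, so the elimination stops.
Surviving strategies — General Rowe: {B, C, E}; General Cole: {I, II, IV}.

I, II, IV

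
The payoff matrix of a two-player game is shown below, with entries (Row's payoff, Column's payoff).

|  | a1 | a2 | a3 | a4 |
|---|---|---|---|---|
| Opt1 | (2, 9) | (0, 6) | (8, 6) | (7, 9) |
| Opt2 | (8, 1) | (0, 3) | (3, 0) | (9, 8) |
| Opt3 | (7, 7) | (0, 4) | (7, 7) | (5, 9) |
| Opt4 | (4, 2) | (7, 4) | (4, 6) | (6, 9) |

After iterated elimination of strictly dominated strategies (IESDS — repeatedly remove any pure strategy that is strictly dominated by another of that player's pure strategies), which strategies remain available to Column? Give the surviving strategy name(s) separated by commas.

Column a2 is eliminated: a4 beats it against every remaining row (Opt1: 9>6, Opt2: 8>3, Opt3: 9>4, Opt4: 9>4).
For Column, a4 strictly dominates a3 on the remaining rows (Opt1: 9>6, Opt2: 8>0, Opt3: 9>7, Opt4: 9>6); eliminate a3.
Row's strategy Opt1 is strictly dominated by Opt2 (a1: 8>2, a4: 9>7) and is removed.
Row's strategy Opt3 is strictly dominated by Opt2 (a1: 8>7, a4: 9>5) and is removed.
Row Opt4 is eliminated: Opt2 beats it against every remaining column (a1: 8>4, a4: 9>6).
Column's strategy a1 is strictly dominated by a4 (Opt2: 8>1) and is removed.
Among the remaining strategies, none is strictly dominated by another pure strategy of the same player, so the elimination stops.
Surviving strategies — Row: {Opt2}; Column: {a4}.

a4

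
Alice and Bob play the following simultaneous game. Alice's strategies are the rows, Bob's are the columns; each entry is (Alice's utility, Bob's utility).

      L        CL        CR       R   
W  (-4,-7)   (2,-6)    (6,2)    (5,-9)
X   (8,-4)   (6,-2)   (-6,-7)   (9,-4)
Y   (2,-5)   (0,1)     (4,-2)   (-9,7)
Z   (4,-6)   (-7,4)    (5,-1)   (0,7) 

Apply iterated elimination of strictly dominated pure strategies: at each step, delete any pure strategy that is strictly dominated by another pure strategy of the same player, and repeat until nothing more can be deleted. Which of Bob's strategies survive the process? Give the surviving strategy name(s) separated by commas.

For Bob, CL strictly dominates L on the remaining rows (W: -6>-7, X: -2>-4, Y: 1>-5, Z: 4>-6); eliminate L.
Alice's strategy Y is strictly dominated by W (CL: 2>0, CR: 6>4, R: 5>-9) and is removed.
For Alice, W strictly dominates Z on the remaining columns (CL: 2>-7, CR: 6>5, R: 5>0); eliminate Z.
Column R is eliminated: CL beats it against every remaining row (W: -6>-9, X: -2>-4).
Among the remaining strategies, none is strictly dominated by another pure strategy of the same player, so the elimination stops.
Surviving strategies — Alice: {W, X}; Bob: {CL, CR}.

CL, CR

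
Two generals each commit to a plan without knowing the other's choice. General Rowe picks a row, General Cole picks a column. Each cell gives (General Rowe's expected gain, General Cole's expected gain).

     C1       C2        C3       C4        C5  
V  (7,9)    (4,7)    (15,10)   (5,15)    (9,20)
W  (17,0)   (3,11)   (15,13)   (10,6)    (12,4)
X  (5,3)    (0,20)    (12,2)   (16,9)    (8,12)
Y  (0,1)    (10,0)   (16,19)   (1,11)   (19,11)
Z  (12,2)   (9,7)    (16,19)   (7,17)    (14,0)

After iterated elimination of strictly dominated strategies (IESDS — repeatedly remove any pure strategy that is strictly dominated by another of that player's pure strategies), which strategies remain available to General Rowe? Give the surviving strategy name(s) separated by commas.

W, X, Y, Z

For General Rowe, Z strictly dominates V on the remaining columns (C1: 12>7, C2: 9>4, C3: 16>15, C4: 7>5, C5: 14>9); eliminate V.
General Cole's strategy C1 is strictly dominated by C4 (W: 6>0, X: 9>3, Y: 11>1, Z: 17>2) and is removed.
Among the remaining strategies, none is strictly dominated by another pure strategy of the same player, so the elimination stops.
Surviving strategies — General Rowe: {W, X, Y, Z}; General Cole: {C2, C3, C4, C5}.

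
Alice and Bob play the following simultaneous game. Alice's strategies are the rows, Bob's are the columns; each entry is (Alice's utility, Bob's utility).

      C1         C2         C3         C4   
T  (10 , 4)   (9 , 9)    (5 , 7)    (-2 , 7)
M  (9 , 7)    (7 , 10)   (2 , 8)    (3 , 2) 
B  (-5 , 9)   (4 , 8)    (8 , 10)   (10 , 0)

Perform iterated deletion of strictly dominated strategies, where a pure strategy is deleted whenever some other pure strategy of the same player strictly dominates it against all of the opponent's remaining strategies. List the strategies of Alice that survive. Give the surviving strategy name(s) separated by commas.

For Bob, C3 strictly dominates C1 on the remaining rows (T: 7>4, M: 8>7, B: 10>9); eliminate C1.
Column C4 is eliminated: C2 beats it against every remaining row (T: 9>7, M: 10>2, B: 8>0).
For Alice, T strictly dominates M on the remaining columns (C2: 9>7, C3: 5>2); eliminate M.
Among the remaining strategies, none is strictly dominated by another pure strategy of the same player, so the elimination stops.
Surviving strategies — Alice: {T, B}; Bob: {C2, C3}.

T, B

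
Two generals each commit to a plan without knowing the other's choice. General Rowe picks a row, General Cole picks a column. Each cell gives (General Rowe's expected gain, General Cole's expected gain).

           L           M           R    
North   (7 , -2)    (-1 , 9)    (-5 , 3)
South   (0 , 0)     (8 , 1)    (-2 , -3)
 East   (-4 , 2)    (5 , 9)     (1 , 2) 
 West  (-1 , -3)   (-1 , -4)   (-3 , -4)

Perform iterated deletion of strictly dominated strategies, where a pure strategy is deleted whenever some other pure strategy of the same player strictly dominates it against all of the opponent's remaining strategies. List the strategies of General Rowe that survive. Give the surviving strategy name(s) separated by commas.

For General Rowe, South strictly dominates West on the remaining columns (L: 0>-1, M: 8>-1, R: -2>-3); eliminate West.
For General Cole, M strictly dominates L on the remaining rows (North: 9>-2, South: 1>0, East: 9>2); eliminate L.
Row North is eliminated: South beats it against every remaining column (M: 8>-1, R: -2>-5).
General Cole's strategy R is strictly dominated by M (South: 1>-3, East: 9>2) and is removed.
Row East is eliminated: South beats it against every remaining column (M: 8>5).
Among the remaining strategies, none is strictly dominated by another pure strategy of the same player, so the elimination stops.
Surviving strategies — General Rowe: {South}; General Cole: {M}.

South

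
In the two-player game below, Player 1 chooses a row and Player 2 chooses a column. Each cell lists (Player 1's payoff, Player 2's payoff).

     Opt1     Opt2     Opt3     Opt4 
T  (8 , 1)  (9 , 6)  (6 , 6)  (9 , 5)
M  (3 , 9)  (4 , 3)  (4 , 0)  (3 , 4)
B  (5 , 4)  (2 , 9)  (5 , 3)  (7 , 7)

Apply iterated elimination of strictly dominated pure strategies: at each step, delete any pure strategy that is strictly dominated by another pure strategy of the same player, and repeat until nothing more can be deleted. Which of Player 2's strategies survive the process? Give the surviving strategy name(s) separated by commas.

Opt2, Opt3

Player 1's strategy M is strictly dominated by T (Opt1: 8>3, Opt2: 9>4, Opt3: 6>4, Opt4: 9>3) and is removed.
Row B is eliminated: T beats it against every remaining column (Opt1: 8>5, Opt2: 9>2, Opt3: 6>5, Opt4: 9>7).
Column Opt1 is eliminated: Opt2 beats it against every remaining row (T: 6>1).
Column Opt4 is eliminated: Opt2 beats it against every remaining row (T: 6>5).
Among the remaining strategies, none is strictly dominated by another pure strategy of the same player, so the elimination stops.
Surviving strategies — Player 1: {T}; Player 2: {Opt2, Opt3}.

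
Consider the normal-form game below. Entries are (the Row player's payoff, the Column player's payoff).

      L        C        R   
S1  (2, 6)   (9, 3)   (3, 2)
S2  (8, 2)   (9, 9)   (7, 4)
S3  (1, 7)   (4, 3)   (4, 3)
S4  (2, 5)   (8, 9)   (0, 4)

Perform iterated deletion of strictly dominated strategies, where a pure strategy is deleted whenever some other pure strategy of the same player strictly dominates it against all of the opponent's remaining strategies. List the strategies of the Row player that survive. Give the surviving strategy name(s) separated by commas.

For the Row player, S2 strictly dominates S3 on the remaining columns (L: 8>1, C: 9>4, R: 7>4); eliminate S3.
Row S4 is eliminated: S2 beats it against every remaining column (L: 8>2, C: 9>8, R: 7>0).
Column R is eliminated: C beats it against every remaining row (S1: 3>2, S2: 9>4).
Among the remaining strategies, none is strictly dominated by another pure strategy of the same player, so the elimination stops.
Surviving strategies — the Row player: {S1, S2}; the Column player: {L, C}.

S1, S2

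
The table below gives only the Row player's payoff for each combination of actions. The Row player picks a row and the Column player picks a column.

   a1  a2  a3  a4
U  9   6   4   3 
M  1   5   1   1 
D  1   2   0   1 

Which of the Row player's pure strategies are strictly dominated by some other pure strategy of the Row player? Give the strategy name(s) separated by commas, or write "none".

U: no other strategy beats it everywhere (M at a1 (9>1); D at a1 (9>1)).
U strictly dominates M — a1: 9>1, a2: 6>5, a3: 4>1, a4: 3>1.
U strictly dominates D — a1: 9>1, a2: 6>2, a3: 4>0, a4: 3>1.

M, D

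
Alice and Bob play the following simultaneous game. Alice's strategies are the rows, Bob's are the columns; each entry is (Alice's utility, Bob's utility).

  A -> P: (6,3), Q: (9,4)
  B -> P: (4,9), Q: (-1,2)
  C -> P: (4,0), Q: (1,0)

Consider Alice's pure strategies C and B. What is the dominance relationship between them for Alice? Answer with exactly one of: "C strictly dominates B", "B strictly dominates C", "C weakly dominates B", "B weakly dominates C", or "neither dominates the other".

C weakly dominates B

Compare C to B across every action of Bob: P: 4=4, Q: 1>-1.
C is at least as good everywhere and strictly better somewhere (tied only at P), so C weakly but not strictly dominates B.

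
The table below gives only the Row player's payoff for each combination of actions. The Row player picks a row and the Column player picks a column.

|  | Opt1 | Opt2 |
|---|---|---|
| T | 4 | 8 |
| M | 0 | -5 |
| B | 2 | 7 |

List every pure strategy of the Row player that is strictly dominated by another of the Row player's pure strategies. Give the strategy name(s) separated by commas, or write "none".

Nothing dominates T: M at Opt1 (4>0); B at Opt1 (4>2).
M: dominated, since T does at least as well everywhere (Opt1: 4>0, Opt2: 8>-5).
B: dominated, since T does at least as well everywhere (Opt1: 4>2, Opt2: 8>7).

M, B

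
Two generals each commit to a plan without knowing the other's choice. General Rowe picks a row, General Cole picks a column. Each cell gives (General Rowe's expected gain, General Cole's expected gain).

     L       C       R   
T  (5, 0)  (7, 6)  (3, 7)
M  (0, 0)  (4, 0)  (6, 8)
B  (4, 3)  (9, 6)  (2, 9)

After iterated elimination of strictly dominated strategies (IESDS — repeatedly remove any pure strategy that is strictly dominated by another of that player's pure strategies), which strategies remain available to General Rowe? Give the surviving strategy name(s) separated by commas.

M

Column L is eliminated: R beats it against every remaining row (T: 7>0, M: 8>0, B: 9>3).
General Cole's strategy C is strictly dominated by R (T: 7>6, M: 8>0, B: 9>6) and is removed.
For General Rowe, M strictly dominates T on the remaining columns (R: 6>3); eliminate T.
Row B is eliminated: M beats it against every remaining column (R: 6>2).
Among the remaining strategies, none is strictly dominated by another pure strategy of the same player, so the elimination stops.
Surviving strategies — General Rowe: {M}; General Cole: {R}.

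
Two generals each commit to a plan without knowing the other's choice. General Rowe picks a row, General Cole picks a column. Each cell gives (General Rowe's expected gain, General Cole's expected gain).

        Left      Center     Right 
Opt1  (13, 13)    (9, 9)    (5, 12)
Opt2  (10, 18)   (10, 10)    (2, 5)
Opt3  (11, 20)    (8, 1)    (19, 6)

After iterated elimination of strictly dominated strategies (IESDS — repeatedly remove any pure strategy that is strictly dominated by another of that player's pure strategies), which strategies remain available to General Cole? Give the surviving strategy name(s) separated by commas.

Column Center is eliminated: Left beats it against every remaining row (Opt1: 13>9, Opt2: 18>10, Opt3: 20>1).
General Rowe's strategy Opt2 is strictly dominated by Opt1 (Left: 13>10, Right: 5>2) and is removed.
For General Cole, Left strictly dominates Right on the remaining rows (Opt1: 13>12, Opt3: 20>6); eliminate Right.
General Rowe's strategy Opt3 is strictly dominated by Opt1 (Left: 13>11) and is removed.
Among the remaining strategies, none is strictly dominated by another pure strategy of the same player, so the elimination stops.
Surviving strategies — General Rowe: {Opt1}; General Cole: {Left}.

Left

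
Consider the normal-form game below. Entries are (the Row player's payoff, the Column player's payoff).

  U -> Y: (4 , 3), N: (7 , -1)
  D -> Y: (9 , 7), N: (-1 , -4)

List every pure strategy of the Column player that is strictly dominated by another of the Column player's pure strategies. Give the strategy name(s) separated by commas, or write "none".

Y is not dominated — it holds its own against N at U (3>-1).
Y strictly dominates N — U: 3>-1, D: 7>-4.

N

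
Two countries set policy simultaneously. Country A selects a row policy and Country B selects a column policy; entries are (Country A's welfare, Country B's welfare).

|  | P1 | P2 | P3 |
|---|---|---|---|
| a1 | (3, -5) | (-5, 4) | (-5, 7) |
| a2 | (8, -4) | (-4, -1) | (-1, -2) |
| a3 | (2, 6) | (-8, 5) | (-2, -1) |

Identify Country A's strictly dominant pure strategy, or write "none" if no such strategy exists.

a2

a2 vs a1: P1: 8>3, P2: -4>-5, P3: -1>-5.
a2 vs a3: P1: 8>2, P2: -4>-8, P3: -1>-2.
a2 strictly beats every other strategy against every opponent action, so it is strictly dominant.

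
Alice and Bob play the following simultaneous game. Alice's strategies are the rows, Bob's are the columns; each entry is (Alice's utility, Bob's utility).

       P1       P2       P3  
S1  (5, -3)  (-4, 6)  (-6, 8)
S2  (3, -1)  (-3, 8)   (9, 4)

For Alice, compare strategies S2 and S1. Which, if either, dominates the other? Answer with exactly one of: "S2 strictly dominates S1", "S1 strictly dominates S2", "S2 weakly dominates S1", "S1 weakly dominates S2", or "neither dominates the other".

neither dominates the other

Compare S2 to S1 across each opponent action: P1: 3<5, P2: -3>-4, P3: 9>-6.
S2 does better at P2, P3 but worse at P1; neither strategy dominates the other.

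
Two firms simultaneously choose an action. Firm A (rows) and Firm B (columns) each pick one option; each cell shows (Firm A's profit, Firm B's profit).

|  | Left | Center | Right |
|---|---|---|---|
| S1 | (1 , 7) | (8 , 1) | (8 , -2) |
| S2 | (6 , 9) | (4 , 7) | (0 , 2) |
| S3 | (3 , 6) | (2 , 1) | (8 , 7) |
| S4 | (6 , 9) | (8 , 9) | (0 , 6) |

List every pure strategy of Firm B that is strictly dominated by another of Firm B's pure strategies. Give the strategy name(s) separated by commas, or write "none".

none

Left is not dominated — it holds its own against Center at S1 (7>1); Right at S1 (7>-2).
Nothing dominates Center: Left at S4 (9=9); Right at S1 (1>-2).
Right: no other strategy beats it everywhere (Left at S3 (7>6); Center at S3 (7>1)).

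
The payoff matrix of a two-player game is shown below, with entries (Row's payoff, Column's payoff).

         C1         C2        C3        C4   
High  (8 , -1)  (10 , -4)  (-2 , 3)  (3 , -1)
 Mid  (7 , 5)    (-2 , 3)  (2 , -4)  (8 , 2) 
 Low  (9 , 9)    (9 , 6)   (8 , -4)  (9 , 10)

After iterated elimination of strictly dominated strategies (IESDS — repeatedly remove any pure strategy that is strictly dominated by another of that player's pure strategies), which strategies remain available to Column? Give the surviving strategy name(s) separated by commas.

C4

Row Mid is eliminated: Low beats it against every remaining column (C1: 9>7, C2: 9>-2, C3: 8>2, C4: 9>8).
Column's strategy C2 is strictly dominated by C1 (High: -1>-4, Low: 9>6) and is removed.
For Row, Low strictly dominates High on the remaining columns (C1: 9>8, C3: 8>-2, C4: 9>3); eliminate High.
Column C1 is eliminated: C4 beats it against every remaining row (Low: 10>9).
For Column, C4 strictly dominates C3 on the remaining rows (Low: 10>-4); eliminate C3.
Among the remaining strategies, none is strictly dominated by another pure strategy of the same player, so the elimination stops.
Surviving strategies — Row: {Low}; Column: {C4}.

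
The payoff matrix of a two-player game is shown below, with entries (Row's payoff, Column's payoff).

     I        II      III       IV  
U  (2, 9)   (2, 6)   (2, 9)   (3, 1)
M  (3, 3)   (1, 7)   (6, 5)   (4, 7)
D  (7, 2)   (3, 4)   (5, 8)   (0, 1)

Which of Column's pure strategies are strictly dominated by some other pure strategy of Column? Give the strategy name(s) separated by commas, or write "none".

none

I is not dominated — it holds its own against II at U (9>6); III at U (9=9); IV at U (9>1).
II is not dominated — it holds its own against I at M (7>3); III at M (7>5); IV at U (6>1).
III is not dominated — it holds its own against I at U (9=9); II at U (9>6); IV at U (9>1).
IV is not dominated — it holds its own against I at M (7>3); II at M (7=7); III at M (7>5).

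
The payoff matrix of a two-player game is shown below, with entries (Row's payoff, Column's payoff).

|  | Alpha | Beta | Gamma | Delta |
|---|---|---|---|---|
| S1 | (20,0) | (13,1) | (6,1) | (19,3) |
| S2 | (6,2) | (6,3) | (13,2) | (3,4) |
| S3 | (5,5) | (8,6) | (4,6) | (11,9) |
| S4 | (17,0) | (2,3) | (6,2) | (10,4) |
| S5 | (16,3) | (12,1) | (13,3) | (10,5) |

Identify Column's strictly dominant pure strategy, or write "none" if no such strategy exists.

Delta vs Alpha: S1: 3>0, S2: 4>2, S3: 9>5, S4: 4>0, S5: 5>3.
Delta vs Beta: S1: 3>1, S2: 4>3, S3: 9>6, S4: 4>3, S5: 5>1.
Delta vs Gamma: S1: 3>1, S2: 4>2, S3: 9>6, S4: 4>2, S5: 5>3.
Delta strictly beats every other strategy against every opponent action, so it is strictly dominant.

Delta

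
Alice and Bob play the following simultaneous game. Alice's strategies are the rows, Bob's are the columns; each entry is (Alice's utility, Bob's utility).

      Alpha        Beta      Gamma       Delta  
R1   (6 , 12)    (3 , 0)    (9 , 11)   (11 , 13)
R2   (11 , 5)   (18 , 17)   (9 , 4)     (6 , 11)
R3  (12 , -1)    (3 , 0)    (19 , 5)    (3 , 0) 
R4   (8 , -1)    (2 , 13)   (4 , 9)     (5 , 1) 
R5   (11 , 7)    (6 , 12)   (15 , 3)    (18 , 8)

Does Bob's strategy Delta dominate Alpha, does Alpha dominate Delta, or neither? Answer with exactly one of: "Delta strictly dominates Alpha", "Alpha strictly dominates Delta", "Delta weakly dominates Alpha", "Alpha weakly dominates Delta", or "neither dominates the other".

Delta strictly dominates Alpha

Delta's payoffs vs Alpha's, by Alice's action — R1: 13>12, R2: 11>5, R3: 0>-1, R4: 1>-1, R5: 8>7.
Delta gives a strictly higher payoff against each choice by Alice, so Delta strictly dominates Alpha.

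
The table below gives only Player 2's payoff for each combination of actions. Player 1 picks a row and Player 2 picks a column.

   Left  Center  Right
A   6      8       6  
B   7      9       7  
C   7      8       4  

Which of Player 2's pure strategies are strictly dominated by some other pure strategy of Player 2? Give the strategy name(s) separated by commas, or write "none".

Left, Right

Center strictly dominates Left — A: 8>6, B: 9>7, C: 8>7.
Center: no other strategy beats it everywhere (Left at A (8>6); Right at A (8>6)).
Right: dominated, since Center does at least as well everywhere (A: 8>6, B: 9>7, C: 8>4).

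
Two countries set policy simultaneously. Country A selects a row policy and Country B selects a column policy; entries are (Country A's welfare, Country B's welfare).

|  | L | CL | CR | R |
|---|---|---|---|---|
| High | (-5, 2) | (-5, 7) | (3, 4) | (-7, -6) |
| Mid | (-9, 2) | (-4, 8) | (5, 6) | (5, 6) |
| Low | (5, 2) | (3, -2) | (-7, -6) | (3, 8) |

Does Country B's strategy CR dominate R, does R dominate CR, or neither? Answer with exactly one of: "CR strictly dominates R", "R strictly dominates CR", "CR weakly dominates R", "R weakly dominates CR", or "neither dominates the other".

neither dominates the other

Compare CR to R across each choice by Country A: High: 4>-6, Mid: 6=6, Low: -6<8.
CR does better at High but worse at Low; neither strategy dominates the other.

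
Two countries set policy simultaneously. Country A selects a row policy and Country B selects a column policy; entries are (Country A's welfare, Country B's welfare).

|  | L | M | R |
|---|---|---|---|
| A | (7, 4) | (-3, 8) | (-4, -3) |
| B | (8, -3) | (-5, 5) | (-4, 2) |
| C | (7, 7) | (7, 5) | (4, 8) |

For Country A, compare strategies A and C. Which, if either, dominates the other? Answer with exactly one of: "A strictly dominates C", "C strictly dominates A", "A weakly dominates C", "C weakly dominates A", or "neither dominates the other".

C weakly dominates A

Compare A to C across each opponent action: L: 7=7, M: -3<7, R: -4<4.
C is at least as good everywhere and strictly better somewhere (tied at L), so C weakly dominates A.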